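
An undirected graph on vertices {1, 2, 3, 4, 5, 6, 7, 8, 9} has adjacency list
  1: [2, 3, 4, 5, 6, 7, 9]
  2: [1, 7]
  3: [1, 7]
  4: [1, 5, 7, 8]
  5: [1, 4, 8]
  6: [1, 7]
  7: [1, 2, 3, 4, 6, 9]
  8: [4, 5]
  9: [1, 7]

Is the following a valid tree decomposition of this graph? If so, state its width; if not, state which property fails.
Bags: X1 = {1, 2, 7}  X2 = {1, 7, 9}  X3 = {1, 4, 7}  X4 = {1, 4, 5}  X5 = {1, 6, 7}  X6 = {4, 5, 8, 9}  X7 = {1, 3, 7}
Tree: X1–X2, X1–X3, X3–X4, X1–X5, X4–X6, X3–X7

No — bags containing vertex 9 are not connected in the tree.

A tree decomposition must satisfy three properties: every vertex lies in some bag; for every edge, both endpoints lie together in some bag; and for every vertex, the bags containing it form a connected subtree. Here bags containing vertex 9 are not connected in the tree, so the decomposition is invalid.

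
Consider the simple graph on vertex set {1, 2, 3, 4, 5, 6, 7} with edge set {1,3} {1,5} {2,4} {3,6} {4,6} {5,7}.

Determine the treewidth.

A width-1 tree decomposition is:
Bags: B1 = {5, 7}  B2 = {1, 5}  B3 = {1, 3}  B4 = {3, 6}  B5 = {4, 6}  B6 = {2, 4}
Tree: B1–B2, B2–B3, B3–B4, B4–B5, B5–B6
The largest bag has 2 vertices, giving width 1; this decomposition certifies tw(G) ≤ 1. Since G has at least one edge (e.g. 7–5), it is not an edgeless graph, so tw(G) ≥ 1. Combining the bounds, tw(G) = 1.

1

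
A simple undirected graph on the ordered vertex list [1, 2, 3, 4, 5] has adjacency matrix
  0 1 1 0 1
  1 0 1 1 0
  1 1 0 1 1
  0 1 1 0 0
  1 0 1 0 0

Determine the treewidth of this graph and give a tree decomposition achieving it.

Every bag has size at most 3, so the width is 3 − 1 = 2 and tw(G) ≤ 2. On the other hand G contains the 3-clique {1, 2, 3}. A clique must lie in a single bag of any decomposition, so no decomposition can have width below 2. The upper and lower bounds meet at 2, so that is the treewidth.

Treewidth 2.
One optimal decomposition is:
Bags: B1 = {1, 3, 5}  B2 = {1, 2, 3}  B3 = {2, 3, 4}
Tree: B1–B2, B2–B3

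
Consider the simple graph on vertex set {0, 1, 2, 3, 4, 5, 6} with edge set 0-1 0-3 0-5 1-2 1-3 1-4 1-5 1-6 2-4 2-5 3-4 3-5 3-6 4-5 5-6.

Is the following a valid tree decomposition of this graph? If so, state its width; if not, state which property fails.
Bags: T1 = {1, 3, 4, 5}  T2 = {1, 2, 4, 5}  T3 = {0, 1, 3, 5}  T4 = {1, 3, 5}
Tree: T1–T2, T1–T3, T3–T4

No — vertex 6 appears in no bag.

A tree decomposition must satisfy three properties: every vertex lies in some bag; for every edge, both endpoints lie together in some bag; and for every vertex, the bags containing it form a connected subtree. Here vertex 6 appears in no bag, so the decomposition is invalid.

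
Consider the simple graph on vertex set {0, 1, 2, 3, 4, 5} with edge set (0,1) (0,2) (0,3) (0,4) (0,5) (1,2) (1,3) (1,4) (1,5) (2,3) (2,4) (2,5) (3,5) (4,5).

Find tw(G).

A width-4 tree decomposition is:
Bags: B1 = {0, 1, 2, 4, 5}  B2 = {0, 1, 2, 3, 5}
Tree: B1–B2
The largest bag has 5 vertices, giving width 4; this decomposition certifies tw(G) ≤ 4. Conversely, {0, 1, 2, 3, 5} is a clique of size 5, and the vertices of any clique must share a bag in every tree decomposition; so some bag has ≥ 5 vertices and tw(G) ≥ 4. The upper and lower bounds meet at 4, so that is the treewidth.

4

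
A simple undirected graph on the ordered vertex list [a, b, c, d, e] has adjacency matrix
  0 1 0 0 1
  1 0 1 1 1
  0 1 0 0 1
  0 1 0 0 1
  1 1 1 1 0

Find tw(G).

A width-2 tree decomposition is:
Bags: B1 = {b, c, e}  B2 = {b, d, e}  B3 = {a, b, e}
Tree: B1–B2, B2–B3
Every bag has size at most 3, so the width is 3 − 1 = 2 and tw(G) ≤ 2. For the lower bound, the 3 vertices {b, d, e} are pairwise adjacent, and any tree decomposition puts a clique entirely inside one bag — forcing width ≥ 2. The upper and lower bounds meet at 2, so that is the treewidth.

2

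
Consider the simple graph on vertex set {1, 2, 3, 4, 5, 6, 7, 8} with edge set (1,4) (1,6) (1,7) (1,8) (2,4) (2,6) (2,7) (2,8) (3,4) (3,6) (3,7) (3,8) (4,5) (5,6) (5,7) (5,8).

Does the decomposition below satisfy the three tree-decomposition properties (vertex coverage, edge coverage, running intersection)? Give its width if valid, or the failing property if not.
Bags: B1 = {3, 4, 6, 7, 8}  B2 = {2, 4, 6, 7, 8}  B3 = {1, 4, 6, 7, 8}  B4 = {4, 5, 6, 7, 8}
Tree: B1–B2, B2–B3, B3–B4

Yes; width 4.

Every vertex of G appears in some bag (union = {1, 2, 3, 4, 5, 6, 7, 8}); every edge is covered by a bag; and for each vertex v the set of bags containing v is connected in the bag tree. The decomposition is therefore valid. The largest bag has 5 vertices, so the width is 4.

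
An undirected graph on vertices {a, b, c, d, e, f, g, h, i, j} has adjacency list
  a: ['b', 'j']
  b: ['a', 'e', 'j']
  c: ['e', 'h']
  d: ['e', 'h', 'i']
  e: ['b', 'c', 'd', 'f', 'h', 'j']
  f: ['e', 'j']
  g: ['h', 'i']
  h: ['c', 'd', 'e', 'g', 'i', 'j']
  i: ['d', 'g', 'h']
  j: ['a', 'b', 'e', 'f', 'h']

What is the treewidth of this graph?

2

A width-2 tree decomposition is:
Bags: B1 = {e, f, j}  B2 = {e, h, j}  B3 = {d, e, h}  B4 = {d, h, i}  B5 = {b, e, j}  B6 = {a, b, j}  B7 = {g, h, i}  B8 = {c, e, h}
Tree: B1–B2, B2–B3, B3–B4, B2–B5, B5–B6, B4–B7, B2–B8
Every bag has size at most 3, so the width is 3 − 1 = 2 and tw(G) ≤ 2. On the other hand G contains the 3-clique {a, b, j}. A clique must lie in a single bag of any decomposition, so no decomposition can have width below 2. Combining the bounds, tw(G) = 2.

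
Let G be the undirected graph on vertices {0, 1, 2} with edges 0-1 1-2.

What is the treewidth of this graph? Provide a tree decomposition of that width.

Treewidth 1.
Bags: B1 = {0, 1}  B2 = {1, 2}
Tree: B1–B2

The largest bag has 2 vertices, giving width 1; this decomposition certifies tw(G) ≤ 1. Since G has at least one edge (e.g. 1–0), it is not an edgeless graph, so tw(G) ≥ 1. Therefore the treewidth is 1.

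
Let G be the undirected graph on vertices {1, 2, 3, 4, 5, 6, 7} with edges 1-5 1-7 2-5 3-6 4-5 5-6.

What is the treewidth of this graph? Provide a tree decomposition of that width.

Treewidth 1.
One such decomposition:
Bags: B1 = {5, 6}  B2 = {1, 5}  B3 = {4, 5}  B4 = {1, 7}  B5 = {3, 6}  B6 = {2, 5}
Tree: B1–B2, B2–B3, B2–B4, B1–B5, B1–B6

Each bag holds 2 vertices, so the decomposition has width 1, which upper-bounds the treewidth. Any graph with an edge has treewidth ≥ 1, and G has the edge 6–5. The upper and lower bounds meet at 1, so that is the treewidth.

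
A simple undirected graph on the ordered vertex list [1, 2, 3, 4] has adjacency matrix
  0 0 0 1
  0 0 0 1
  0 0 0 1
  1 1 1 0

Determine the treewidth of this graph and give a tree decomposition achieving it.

The largest bag has 2 vertices, giving width 1; this decomposition certifies tw(G) ≤ 1. Since G has at least one edge (e.g. 2–4), it is not an edgeless graph, so tw(G) ≥ 1. Combining the bounds, tw(G) = 1.

Treewidth 1.
One optimal decomposition is:
Bags: B1 = {2, 4}  B2 = {3, 4}  B3 = {1, 4}
Tree: B1–B2, B1–B3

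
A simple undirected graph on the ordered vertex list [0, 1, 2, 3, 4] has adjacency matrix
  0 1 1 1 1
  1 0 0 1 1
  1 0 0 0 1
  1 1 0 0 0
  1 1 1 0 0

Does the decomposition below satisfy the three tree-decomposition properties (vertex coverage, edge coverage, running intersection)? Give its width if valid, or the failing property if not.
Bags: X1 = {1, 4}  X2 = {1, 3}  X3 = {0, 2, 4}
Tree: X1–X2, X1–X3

A tree decomposition must satisfy three properties: every vertex lies in some bag; for every edge, both endpoints lie together in some bag; and for every vertex, the bags containing it form a connected subtree. Here edge (0,1) lies in no bag, so the decomposition is invalid.

No — edge (0,1) lies in no bag.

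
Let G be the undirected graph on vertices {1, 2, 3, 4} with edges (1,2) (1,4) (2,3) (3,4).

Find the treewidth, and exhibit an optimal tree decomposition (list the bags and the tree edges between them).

Treewidth 2.
One optimal decomposition is:
Bags: B1 = {2, 3, 4}  B2 = {1, 2, 4}
Tree: B1–B2

Every bag has size at most 3, so the width is 3 − 1 = 2 and tw(G) ≤ 2. Since 4–3–2–1–4 is a cycle in G, G is not acyclic. Forests are exactly the graphs of treewidth ≤ 1, so tw(G) ≥ 2. Combining the bounds, tw(G) = 2.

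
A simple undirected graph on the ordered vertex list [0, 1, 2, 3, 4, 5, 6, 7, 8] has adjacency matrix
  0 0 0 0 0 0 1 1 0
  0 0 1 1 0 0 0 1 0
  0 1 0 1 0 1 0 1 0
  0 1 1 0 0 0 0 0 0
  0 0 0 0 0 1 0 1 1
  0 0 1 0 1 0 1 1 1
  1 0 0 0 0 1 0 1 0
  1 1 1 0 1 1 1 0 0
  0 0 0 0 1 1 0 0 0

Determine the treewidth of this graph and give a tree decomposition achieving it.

The largest bag has 3 vertices, giving width 2; this decomposition certifies tw(G) ≤ 2. On the other hand G contains the 3-clique {4, 5, 8}. A clique must lie in a single bag of any decomposition, so no decomposition can have width below 2. The upper and lower bounds meet at 2, so that is the treewidth.

Treewidth 2.
One such decomposition:
Bags: B1 = {4, 5, 8}  B2 = {4, 5, 7}  B3 = {5, 6, 7}  B4 = {0, 6, 7}  B5 = {2, 5, 7}  B6 = {1, 2, 7}  B7 = {1, 2, 3}
Tree: B1–B2, B2–B3, B3–B4, B2–B5, B5–B6, B6–B7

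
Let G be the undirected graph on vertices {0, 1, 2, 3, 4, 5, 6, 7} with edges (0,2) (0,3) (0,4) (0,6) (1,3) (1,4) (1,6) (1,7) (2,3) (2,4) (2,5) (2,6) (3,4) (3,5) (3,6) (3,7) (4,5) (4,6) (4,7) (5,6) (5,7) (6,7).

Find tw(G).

A width-4 tree decomposition is:
Bags: B1 = {2, 3, 4, 5, 6}  B2 = {0, 2, 3, 4, 6}  B3 = {3, 4, 5, 6, 7}  B4 = {1, 3, 4, 6, 7}
Tree: B1–B2, B1–B3, B3–B4
Every bag has size at most 5, so the width is 5 − 1 = 4 and tw(G) ≤ 4. For the lower bound, the 5 vertices {1, 3, 4, 6, 7} are pairwise adjacent, and any tree decomposition puts a clique entirely inside one bag — forcing width ≥ 4. The upper and lower bounds meet at 4, so that is the treewidth.

4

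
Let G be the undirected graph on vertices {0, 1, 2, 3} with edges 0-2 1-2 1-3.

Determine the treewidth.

A width-1 tree decomposition is:
Bags: B1 = {0, 2}  B2 = {1, 2}  B3 = {1, 3}
Tree: B1–B2, B2–B3
Each bag holds 2 vertices, so the decomposition has width 1, which upper-bounds the treewidth. Since G has at least one edge (e.g. 0–2), it is not an edgeless graph, so tw(G) ≥ 1. Therefore the treewidth is 1.

1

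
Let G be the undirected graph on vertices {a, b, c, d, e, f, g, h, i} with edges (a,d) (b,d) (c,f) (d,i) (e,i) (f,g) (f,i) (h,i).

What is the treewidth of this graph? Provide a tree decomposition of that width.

Treewidth 1.
Bags: B1 = {f, i}  B2 = {c, f}  B3 = {d, i}  B4 = {b, d}  B5 = {e, i}  B6 = {h, i}  B7 = {a, d}  B8 = {f, g}
Tree: B1–B2, B1–B3, B3–B4, B1–B5, B1–B6, B4–B7, B2–B8

Every bag has size at most 2, so the width is 2 − 1 = 1 and tw(G) ≤ 1. G has an edge, so its treewidth is at least 1. Hence tw(G) = 1 exactly.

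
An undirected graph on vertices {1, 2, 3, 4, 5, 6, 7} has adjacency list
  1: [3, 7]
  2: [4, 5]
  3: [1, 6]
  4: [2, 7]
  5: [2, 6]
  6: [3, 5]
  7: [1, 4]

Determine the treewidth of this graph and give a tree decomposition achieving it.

Treewidth 2.
One such decomposition:
Bags: B1 = {1, 4, 7}  B2 = {1, 3, 4}  B3 = {3, 4, 6}  B4 = {4, 5, 6}  B5 = {2, 4, 5}
Tree: B1–B2, B2–B3, B3–B4, B4–B5

The largest bag has 3 vertices, giving width 2; this decomposition certifies tw(G) ≤ 2. The edges 4–7–1–3–6–5–2–4 form a cycle, so G is not a tree and its treewidth is at least 2. Therefore the treewidth is 2.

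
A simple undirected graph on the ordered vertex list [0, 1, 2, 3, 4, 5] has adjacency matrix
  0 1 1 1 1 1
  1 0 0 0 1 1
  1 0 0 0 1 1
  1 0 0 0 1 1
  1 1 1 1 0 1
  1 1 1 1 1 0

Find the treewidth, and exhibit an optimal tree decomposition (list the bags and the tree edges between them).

Each bag holds 4 vertices, so the decomposition has width 3, which upper-bounds the treewidth. On the other hand G contains the 4-clique {0, 1, 4, 5}. A clique must lie in a single bag of any decomposition, so no decomposition can have width below 3. Therefore the treewidth is 3.

Treewidth 3.
One such decomposition:
Bags: B1 = {0, 1, 4, 5}  B2 = {0, 3, 4, 5}  B3 = {0, 2, 4, 5}
Tree: B1–B2, B2–B3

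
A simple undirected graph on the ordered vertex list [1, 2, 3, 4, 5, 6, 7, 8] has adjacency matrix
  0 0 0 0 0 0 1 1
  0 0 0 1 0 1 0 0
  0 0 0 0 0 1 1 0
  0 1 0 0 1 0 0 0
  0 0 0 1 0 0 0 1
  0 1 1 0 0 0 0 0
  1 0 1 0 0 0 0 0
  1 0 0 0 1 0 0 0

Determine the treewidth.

2

A width-2 tree decomposition is:
Bags: B1 = {2, 4, 5}  B2 = {2, 5, 6}  B3 = {3, 5, 6}  B4 = {3, 5, 7}  B5 = {1, 5, 7}  B6 = {1, 5, 8}
Tree: B1–B2, B2–B3, B3–B4, B4–B5, B5–B6
Each bag holds 3 vertices, so the decomposition has width 2, which upper-bounds the treewidth. For the lower bound, G contains the cycle 5–4–2–6–3–7–1–8–5, so G is not a forest; only forests have treewidth ≤ 1, hence tw(G) ≥ 2. Therefore the treewidth is 2.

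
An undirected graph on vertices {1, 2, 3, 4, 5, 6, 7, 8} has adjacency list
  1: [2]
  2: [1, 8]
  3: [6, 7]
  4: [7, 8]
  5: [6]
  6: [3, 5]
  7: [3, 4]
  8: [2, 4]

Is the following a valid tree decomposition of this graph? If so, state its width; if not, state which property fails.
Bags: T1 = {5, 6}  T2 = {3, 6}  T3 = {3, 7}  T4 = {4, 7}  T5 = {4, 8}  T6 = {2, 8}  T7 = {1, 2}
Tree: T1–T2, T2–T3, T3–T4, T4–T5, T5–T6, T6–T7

Vertex coverage: the bags together contain {1, 2, 3, 4, 5, 6, 7, 8}, the full vertex set. Edge coverage: each edge of G has both endpoints in at least one bag. Running intersection: for every vertex, the bags containing it form a connected subtree. All three properties hold, so this is a valid tree decomposition of width max|bag| − 1 = 1, and hence tw(G) ≤ 1.

Yes; width 1.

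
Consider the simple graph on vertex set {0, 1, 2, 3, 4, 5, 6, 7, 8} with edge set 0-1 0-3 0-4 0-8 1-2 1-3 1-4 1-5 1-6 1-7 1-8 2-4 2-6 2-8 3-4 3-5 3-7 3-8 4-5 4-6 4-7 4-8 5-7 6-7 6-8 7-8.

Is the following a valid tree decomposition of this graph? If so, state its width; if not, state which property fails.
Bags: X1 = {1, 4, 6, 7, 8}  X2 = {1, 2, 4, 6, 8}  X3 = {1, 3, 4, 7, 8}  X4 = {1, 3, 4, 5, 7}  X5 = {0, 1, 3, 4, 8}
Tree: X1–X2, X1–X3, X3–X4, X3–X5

Yes; width 4.

Every vertex of G appears in some bag (union = {0, 1, 2, 3, 4, 5, 6, 7, 8}); every edge is covered by a bag; and for each vertex v the set of bags containing v is connected in the bag tree. The decomposition is therefore valid. The largest bag has 5 vertices, so the width is 4.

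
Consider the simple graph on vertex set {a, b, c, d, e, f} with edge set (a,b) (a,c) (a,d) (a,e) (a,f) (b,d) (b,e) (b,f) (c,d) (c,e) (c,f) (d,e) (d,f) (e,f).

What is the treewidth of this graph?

4

A width-4 tree decomposition is:
Bags: B1 = {a, c, d, e, f}  B2 = {a, b, d, e, f}
Tree: B1–B2
The largest bag has 5 vertices, giving width 4; this decomposition certifies tw(G) ≤ 4. Conversely, {a, c, d, e, f} is a clique of size 5, and the vertices of any clique must share a bag in every tree decomposition; so some bag has ≥ 5 vertices and tw(G) ≥ 4. Hence tw(G) = 4 exactly.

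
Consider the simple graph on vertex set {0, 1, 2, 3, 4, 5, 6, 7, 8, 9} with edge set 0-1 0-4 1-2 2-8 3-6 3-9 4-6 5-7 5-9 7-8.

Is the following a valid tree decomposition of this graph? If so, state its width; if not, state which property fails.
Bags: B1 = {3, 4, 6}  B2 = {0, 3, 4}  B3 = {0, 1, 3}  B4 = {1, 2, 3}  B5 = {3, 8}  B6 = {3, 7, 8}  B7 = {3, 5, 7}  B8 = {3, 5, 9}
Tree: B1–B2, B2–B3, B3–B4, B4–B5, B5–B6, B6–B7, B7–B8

A tree decomposition must satisfy three properties: every vertex lies in some bag; for every edge, both endpoints lie together in some bag; and for every vertex, the bags containing it form a connected subtree. Here edge (2,8) lies in no bag, so the decomposition is invalid.

No — edge (2,8) lies in no bag.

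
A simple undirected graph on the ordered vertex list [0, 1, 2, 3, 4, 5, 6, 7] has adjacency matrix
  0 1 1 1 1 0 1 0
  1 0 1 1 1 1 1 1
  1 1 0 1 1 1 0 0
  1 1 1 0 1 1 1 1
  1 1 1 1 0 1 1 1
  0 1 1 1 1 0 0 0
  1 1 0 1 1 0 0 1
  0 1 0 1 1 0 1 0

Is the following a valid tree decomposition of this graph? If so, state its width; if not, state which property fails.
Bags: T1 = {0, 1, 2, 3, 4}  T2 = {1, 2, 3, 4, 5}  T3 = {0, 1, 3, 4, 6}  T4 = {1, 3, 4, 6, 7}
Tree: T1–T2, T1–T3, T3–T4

Every vertex of G appears in some bag (union = {0, 1, 2, 3, 4, 5, 6, 7}); every edge is covered by a bag; and for each vertex v the set of bags containing v is connected in the bag tree. The decomposition is therefore valid. The largest bag has 5 vertices, so the width is 4.

Yes; width 4.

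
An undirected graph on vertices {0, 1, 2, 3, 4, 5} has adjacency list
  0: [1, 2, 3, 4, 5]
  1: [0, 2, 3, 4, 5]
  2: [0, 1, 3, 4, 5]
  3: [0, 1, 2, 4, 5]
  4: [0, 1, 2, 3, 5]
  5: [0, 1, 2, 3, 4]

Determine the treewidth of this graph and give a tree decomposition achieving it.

Treewidth 5.
Bags: B1 = {0, 1, 2, 3, 4, 5}
Tree: (single bag)

A single bag containing all 6 vertices is trivially a valid decomposition of width 5. On the other hand G contains the 6-clique {0, 1, 2, 3, 4, 5}. A clique must lie in a single bag of any decomposition, so no decomposition can have width below 5. Hence tw(G) = 5 exactly.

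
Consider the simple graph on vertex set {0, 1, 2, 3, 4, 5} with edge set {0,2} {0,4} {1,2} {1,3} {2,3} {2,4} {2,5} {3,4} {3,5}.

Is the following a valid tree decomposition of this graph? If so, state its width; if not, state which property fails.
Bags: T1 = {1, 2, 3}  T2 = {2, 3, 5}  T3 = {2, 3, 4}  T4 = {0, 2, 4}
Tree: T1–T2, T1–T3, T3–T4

Vertex coverage: the bags together contain {0, 1, 2, 3, 4, 5}, the full vertex set. Edge coverage: each edge of G has both endpoints in at least one bag. Running intersection: for every vertex, the bags containing it form a connected subtree. All three properties hold, so this is a valid tree decomposition of width max|bag| − 1 = 2, and hence tw(G) ≤ 2.

Yes; width 2.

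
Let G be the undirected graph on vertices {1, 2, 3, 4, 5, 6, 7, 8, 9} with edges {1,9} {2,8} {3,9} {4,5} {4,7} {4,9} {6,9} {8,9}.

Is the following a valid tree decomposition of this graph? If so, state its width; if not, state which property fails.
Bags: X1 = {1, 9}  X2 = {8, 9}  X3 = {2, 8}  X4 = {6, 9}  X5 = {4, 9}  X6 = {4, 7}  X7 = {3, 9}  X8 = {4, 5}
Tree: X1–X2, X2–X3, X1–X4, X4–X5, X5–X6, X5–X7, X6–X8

Yes; width 1.

Vertex coverage: the bags together contain {1, 2, 3, 4, 5, 6, 7, 8, 9}, the full vertex set. Edge coverage: each edge of G has both endpoints in at least one bag. Running intersection: for every vertex, the bags containing it form a connected subtree. All three properties hold, so this is a valid tree decomposition of width max|bag| − 1 = 1, and hence tw(G) ≤ 1.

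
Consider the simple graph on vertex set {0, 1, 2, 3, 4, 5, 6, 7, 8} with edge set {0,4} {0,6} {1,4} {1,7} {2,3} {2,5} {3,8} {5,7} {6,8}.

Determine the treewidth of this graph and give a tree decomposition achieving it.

Treewidth 2.
Bags: B1 = {1, 5, 7}  B2 = {1, 4, 5}  B3 = {0, 4, 5}  B4 = {0, 5, 6}  B5 = {5, 6, 8}  B6 = {3, 5, 8}  B7 = {2, 3, 5}
Tree: B1–B2, B2–B3, B3–B4, B4–B5, B5–B6, B6–B7

Every bag has size at most 3, so the width is 3 − 1 = 2 and tw(G) ≤ 2. Since 5–7–1–4–0–6–8–3–2–5 is a cycle in G, G is not acyclic. Forests are exactly the graphs of treewidth ≤ 1, so tw(G) ≥ 2. Hence tw(G) = 2 exactly.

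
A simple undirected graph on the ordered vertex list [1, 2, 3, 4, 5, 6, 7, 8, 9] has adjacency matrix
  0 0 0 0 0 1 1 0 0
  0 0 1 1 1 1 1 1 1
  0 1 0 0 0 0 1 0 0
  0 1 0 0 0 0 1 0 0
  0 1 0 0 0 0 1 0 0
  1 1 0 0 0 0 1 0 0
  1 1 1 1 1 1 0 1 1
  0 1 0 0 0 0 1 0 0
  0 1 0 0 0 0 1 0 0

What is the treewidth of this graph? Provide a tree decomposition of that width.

The largest bag has 3 vertices, giving width 2; this decomposition certifies tw(G) ≤ 2. On the other hand G contains the 3-clique {1, 6, 7}. A clique must lie in a single bag of any decomposition, so no decomposition can have width below 2. Hence tw(G) = 2 exactly.

Treewidth 2.
One optimal decomposition is:
Bags: B1 = {1, 6, 7}  B2 = {2, 6, 7}  B3 = {2, 4, 7}  B4 = {2, 7, 9}  B5 = {2, 7, 8}  B6 = {2, 3, 7}  B7 = {2, 5, 7}
Tree: B1–B2, B2–B3, B3–B4, B3–B5, B2–B6, B6–B7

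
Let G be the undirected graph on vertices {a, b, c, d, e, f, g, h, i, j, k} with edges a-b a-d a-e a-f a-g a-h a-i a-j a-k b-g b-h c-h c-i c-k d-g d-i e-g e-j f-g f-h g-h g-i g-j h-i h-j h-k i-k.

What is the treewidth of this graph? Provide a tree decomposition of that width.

Each bag holds 4 vertices, so the decomposition has width 3, which upper-bounds the treewidth. On the other hand G contains the 4-clique {c, h, i, k}. A clique must lie in a single bag of any decomposition, so no decomposition can have width below 3. The upper and lower bounds meet at 3, so that is the treewidth.

Treewidth 3.
One such decomposition:
Bags: B1 = {a, h, i, k}  B2 = {a, g, h, i}  B3 = {a, b, g, h}  B4 = {a, d, g, i}  B5 = {a, g, h, j}  B6 = {a, f, g, h}  B7 = {c, h, i, k}  B8 = {a, e, g, j}
Tree: B1–B2, B2–B3, B2–B4, B3–B5, B5–B6, B1–B7, B5–B8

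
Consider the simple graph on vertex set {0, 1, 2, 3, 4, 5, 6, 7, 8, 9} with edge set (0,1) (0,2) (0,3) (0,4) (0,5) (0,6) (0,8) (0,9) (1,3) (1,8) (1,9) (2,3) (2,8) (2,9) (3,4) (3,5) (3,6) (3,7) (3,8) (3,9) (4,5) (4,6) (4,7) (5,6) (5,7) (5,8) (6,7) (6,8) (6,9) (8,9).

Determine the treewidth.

4

A width-4 tree decomposition is:
Bags: B1 = {0, 3, 5, 6, 8}  B2 = {0, 3, 6, 8, 9}  B3 = {0, 1, 3, 8, 9}  B4 = {0, 3, 4, 5, 6}  B5 = {3, 4, 5, 6, 7}  B6 = {0, 2, 3, 8, 9}
Tree: B1–B2, B2–B3, B1–B4, B4–B5, B3–B6
The largest bag has 5 vertices, giving width 4; this decomposition certifies tw(G) ≤ 4. Conversely, {0, 1, 3, 8, 9} is a clique of size 5, and the vertices of any clique must share a bag in every tree decomposition; so some bag has ≥ 5 vertices and tw(G) ≥ 4. Combining the bounds, tw(G) = 4.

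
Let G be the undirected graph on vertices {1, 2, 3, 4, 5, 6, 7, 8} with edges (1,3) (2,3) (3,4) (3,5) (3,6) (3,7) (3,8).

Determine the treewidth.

1

A width-1 tree decomposition is:
Bags: B1 = {3, 8}  B2 = {1, 3}  B3 = {3, 4}  B4 = {3, 5}  B5 = {3, 7}  B6 = {3, 6}  B7 = {2, 3}
Tree: B1–B2, B2–B3, B2–B4, B3–B5, B1–B6, B6–B7
The largest bag has 2 vertices, giving width 1; this decomposition certifies tw(G) ≤ 1. Since G has at least one edge (e.g. 8–3), it is not an edgeless graph, so tw(G) ≥ 1. Combining the bounds, tw(G) = 1.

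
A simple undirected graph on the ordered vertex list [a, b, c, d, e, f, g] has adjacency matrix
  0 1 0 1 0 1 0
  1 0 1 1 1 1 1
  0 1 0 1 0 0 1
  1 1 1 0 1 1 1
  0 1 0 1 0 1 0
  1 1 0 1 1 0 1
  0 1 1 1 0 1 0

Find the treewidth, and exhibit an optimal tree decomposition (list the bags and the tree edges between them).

Treewidth 3.
Bags: B1 = {a, b, d, f}  B2 = {b, d, f, g}  B3 = {b, d, e, f}  B4 = {b, c, d, g}
Tree: B1–B2, B2–B3, B2–B4

The largest bag has 4 vertices, giving width 3; this decomposition certifies tw(G) ≤ 3. Conversely, {b, c, d, g} is a clique of size 4, and the vertices of any clique must share a bag in every tree decomposition; so some bag has ≥ 4 vertices and tw(G) ≥ 3. The upper and lower bounds meet at 3, so that is the treewidth.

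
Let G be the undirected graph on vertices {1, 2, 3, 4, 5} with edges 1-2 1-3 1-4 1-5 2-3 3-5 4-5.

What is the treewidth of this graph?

A width-2 tree decomposition is:
Bags: B1 = {1, 3, 5}  B2 = {1, 2, 3}  B3 = {1, 4, 5}
Tree: B1–B2, B1–B3
Every bag has size at most 3, so the width is 3 − 1 = 2 and tw(G) ≤ 2. On the other hand G contains the 3-clique {1, 2, 3}. A clique must lie in a single bag of any decomposition, so no decomposition can have width below 2. Combining the bounds, tw(G) = 2.

2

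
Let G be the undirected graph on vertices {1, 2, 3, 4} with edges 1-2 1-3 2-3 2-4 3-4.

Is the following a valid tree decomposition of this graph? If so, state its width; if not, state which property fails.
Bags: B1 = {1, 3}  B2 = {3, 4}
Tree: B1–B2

No — vertex 2 appears in no bag.

A tree decomposition must satisfy three properties: every vertex lies in some bag; for every edge, both endpoints lie together in some bag; and for every vertex, the bags containing it form a connected subtree. Here vertex 2 appears in no bag, so the decomposition is invalid.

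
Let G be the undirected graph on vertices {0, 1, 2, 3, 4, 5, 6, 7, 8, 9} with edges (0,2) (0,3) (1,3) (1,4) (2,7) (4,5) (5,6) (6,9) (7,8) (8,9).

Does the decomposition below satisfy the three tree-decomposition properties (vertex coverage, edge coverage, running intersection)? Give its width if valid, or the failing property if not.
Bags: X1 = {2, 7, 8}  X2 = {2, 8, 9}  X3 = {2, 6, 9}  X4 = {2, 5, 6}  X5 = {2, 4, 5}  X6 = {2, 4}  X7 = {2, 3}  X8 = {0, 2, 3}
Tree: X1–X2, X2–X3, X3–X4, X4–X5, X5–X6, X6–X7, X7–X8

A tree decomposition must satisfy three properties: every vertex lies in some bag; for every edge, both endpoints lie together in some bag; and for every vertex, the bags containing it form a connected subtree. Here vertex 1 appears in no bag, so the decomposition is invalid.

No — vertex 1 appears in no bag.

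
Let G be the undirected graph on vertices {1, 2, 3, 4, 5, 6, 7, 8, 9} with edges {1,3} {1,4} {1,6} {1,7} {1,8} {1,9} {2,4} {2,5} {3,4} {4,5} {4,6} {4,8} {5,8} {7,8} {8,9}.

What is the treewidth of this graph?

2

A width-2 tree decomposition is:
Bags: B1 = {4, 5, 8}  B2 = {1, 4, 8}  B3 = {1, 4, 6}  B4 = {2, 4, 5}  B5 = {1, 7, 8}  B6 = {1, 8, 9}  B7 = {1, 3, 4}
Tree: B1–B2, B2–B3, B1–B4, B2–B5, B2–B6, B3–B7
The largest bag has 3 vertices, giving width 2; this decomposition certifies tw(G) ≤ 2. On the other hand G contains the 3-clique {1, 8, 9}. A clique must lie in a single bag of any decomposition, so no decomposition can have width below 2. The upper and lower bounds meet at 2, so that is the treewidth.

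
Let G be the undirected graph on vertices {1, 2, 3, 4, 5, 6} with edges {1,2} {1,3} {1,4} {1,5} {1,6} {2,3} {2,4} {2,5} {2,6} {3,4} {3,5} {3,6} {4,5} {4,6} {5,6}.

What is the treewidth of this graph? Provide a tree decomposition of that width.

With just one bag of size 6, the width is 6 − 1 = 5, so tw(G) ≤ 5. For the lower bound, the 6 vertices {1, 2, 3, 4, 5, 6} are pairwise adjacent, and any tree decomposition puts a clique entirely inside one bag — forcing width ≥ 5. Combining the bounds, tw(G) = 5.

Treewidth 5.
Bags: B1 = {1, 2, 3, 4, 5, 6}
Tree: (single bag)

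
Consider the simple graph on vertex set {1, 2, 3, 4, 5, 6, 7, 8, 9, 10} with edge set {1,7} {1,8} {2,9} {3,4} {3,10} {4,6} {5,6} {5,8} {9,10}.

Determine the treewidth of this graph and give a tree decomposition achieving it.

Each bag holds 2 vertices, so the decomposition has width 1, which upper-bounds the treewidth. G has an edge, so its treewidth is at least 1. The upper and lower bounds meet at 1, so that is the treewidth.

Treewidth 1.
Bags: B1 = {1, 7}  B2 = {1, 8}  B3 = {5, 8}  B4 = {5, 6}  B5 = {4, 6}  B6 = {3, 4}  B7 = {3, 10}  B8 = {9, 10}  B9 = {2, 9}
Tree: B1–B2, B2–B3, B3–B4, B4–B5, B5–B6, B6–B7, B7–B8, B8–B9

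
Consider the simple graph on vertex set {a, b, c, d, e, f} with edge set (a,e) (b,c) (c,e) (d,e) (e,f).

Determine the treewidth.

1

A width-1 tree decomposition is:
Bags: B1 = {a, e}  B2 = {c, e}  B3 = {d, e}  B4 = {e, f}  B5 = {b, c}
Tree: B1–B2, B1–B3, B2–B4, B2–B5
Each bag holds 2 vertices, so the decomposition has width 1, which upper-bounds the treewidth. Since G has at least one edge (e.g. a–e), it is not an edgeless graph, so tw(G) ≥ 1. Therefore the treewidth is 1.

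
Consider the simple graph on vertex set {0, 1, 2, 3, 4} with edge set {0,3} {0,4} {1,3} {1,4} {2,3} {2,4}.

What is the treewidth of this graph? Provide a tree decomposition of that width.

Treewidth 2.
One such decomposition:
Bags: B1 = {0, 3, 4}  B2 = {2, 3, 4}  B3 = {1, 3, 4}
Tree: B1–B2, B2–B3

Each bag holds 3 vertices, so the decomposition has width 2, which upper-bounds the treewidth. The edges 4–0–3–2–4 form a cycle, so G is not a tree and its treewidth is at least 2. Combining the bounds, tw(G) = 2.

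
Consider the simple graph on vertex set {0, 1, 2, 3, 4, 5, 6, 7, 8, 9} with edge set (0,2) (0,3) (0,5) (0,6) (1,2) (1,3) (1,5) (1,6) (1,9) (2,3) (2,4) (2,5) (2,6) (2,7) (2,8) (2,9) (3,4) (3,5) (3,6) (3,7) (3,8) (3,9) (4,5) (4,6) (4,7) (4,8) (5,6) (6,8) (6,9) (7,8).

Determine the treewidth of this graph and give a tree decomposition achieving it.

Treewidth 4.
One optimal decomposition is:
Bags: B1 = {2, 3, 4, 5, 6}  B2 = {0, 2, 3, 5, 6}  B3 = {1, 2, 3, 5, 6}  B4 = {2, 3, 4, 6, 8}  B5 = {2, 3, 4, 7, 8}  B6 = {1, 2, 3, 6, 9}
Tree: B1–B2, B2–B3, B1–B4, B4–B5, B3–B6

Each bag holds 5 vertices, so the decomposition has width 4, which upper-bounds the treewidth. On the other hand G contains the 5-clique {2, 3, 4, 6, 8}. A clique must lie in a single bag of any decomposition, so no decomposition can have width below 4. Hence tw(G) = 4 exactly.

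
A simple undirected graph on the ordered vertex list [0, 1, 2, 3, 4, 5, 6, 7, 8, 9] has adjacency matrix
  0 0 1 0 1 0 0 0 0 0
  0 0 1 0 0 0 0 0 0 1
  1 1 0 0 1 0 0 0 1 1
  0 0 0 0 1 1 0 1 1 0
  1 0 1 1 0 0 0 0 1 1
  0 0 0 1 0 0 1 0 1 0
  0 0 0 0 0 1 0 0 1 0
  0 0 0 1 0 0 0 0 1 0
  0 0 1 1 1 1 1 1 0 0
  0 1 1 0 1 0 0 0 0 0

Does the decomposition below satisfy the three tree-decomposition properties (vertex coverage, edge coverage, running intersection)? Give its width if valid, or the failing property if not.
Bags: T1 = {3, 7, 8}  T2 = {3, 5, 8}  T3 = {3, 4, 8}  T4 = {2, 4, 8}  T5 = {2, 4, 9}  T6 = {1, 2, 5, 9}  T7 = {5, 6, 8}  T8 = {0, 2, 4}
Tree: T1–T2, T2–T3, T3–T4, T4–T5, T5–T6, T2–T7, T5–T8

No — bags containing vertex 5 are not connected in the tree.

A tree decomposition must satisfy three properties: every vertex lies in some bag; for every edge, both endpoints lie together in some bag; and for every vertex, the bags containing it form a connected subtree. Here bags containing vertex 5 are not connected in the tree, so the decomposition is invalid.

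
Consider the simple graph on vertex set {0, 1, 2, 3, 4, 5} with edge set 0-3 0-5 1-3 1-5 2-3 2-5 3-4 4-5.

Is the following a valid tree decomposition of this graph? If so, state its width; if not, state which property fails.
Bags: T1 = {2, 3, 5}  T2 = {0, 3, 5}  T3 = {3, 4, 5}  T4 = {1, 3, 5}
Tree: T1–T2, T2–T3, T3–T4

Vertex coverage: the bags together contain {0, 1, 2, 3, 4, 5}, the full vertex set. Edge coverage: each edge of G has both endpoints in at least one bag. Running intersection: for every vertex, the bags containing it form a connected subtree. All three properties hold, so this is a valid tree decomposition of width max|bag| − 1 = 2, and hence tw(G) ≤ 2.

Yes; width 2.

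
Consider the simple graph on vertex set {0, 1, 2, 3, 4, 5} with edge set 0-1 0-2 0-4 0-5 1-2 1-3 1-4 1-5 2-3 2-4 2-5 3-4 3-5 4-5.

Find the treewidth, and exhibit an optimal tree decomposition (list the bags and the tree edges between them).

Treewidth 4.
Bags: B1 = {1, 2, 3, 4, 5}  B2 = {0, 1, 2, 4, 5}
Tree: B1–B2

Every bag has size at most 5, so the width is 5 − 1 = 4 and tw(G) ≤ 4. On the other hand G contains the 5-clique {0, 1, 2, 4, 5}. A clique must lie in a single bag of any decomposition, so no decomposition can have width below 4. Hence tw(G) = 4 exactly.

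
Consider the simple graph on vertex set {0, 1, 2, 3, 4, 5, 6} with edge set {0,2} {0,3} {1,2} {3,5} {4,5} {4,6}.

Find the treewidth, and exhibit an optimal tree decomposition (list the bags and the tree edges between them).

Treewidth 1.
One optimal decomposition is:
Bags: B1 = {1, 2}  B2 = {0, 2}  B3 = {0, 3}  B4 = {3, 5}  B5 = {4, 5}  B6 = {4, 6}
Tree: B1–B2, B2–B3, B3–B4, B4–B5, B5–B6

Each bag holds 2 vertices, so the decomposition has width 1, which upper-bounds the treewidth. Since G has at least one edge (e.g. 1–2), it is not an edgeless graph, so tw(G) ≥ 1. Therefore the treewidth is 1.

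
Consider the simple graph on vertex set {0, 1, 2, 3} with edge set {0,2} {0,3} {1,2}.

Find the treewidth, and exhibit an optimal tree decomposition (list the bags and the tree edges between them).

Treewidth 1.
One such decomposition:
Bags: B1 = {1, 2}  B2 = {0, 2}  B3 = {0, 3}
Tree: B1–B2, B2–B3

Every bag has size at most 2, so the width is 2 − 1 = 1 and tw(G) ≤ 1. G has an edge, so its treewidth is at least 1. Hence tw(G) = 1 exactly.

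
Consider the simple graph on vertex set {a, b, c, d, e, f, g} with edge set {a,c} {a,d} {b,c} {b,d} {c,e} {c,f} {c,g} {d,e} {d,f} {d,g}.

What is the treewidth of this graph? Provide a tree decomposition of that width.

Each bag holds 3 vertices, so the decomposition has width 2, which upper-bounds the treewidth. Since c–a–d–e–c is a cycle in G, G is not acyclic. Forests are exactly the graphs of treewidth ≤ 1, so tw(G) ≥ 2. The upper and lower bounds meet at 2, so that is the treewidth.

Treewidth 2.
One such decomposition:
Bags: B1 = {a, c, d}  B2 = {c, d, e}  B3 = {b, c, d}  B4 = {c, d, f}  B5 = {c, d, g}
Tree: B1–B2, B2–B3, B3–B4, B4–B5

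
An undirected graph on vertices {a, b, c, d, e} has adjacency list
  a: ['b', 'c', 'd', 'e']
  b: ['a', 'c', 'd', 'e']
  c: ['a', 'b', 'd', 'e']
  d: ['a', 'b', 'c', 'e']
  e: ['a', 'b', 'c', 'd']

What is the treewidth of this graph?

4

A width-4 tree decomposition is:
Bags: B1 = {a, b, c, d, e}
Tree: (single bag)
With just one bag of size 5, the width is 5 − 1 = 4, so tw(G) ≤ 4. For the lower bound, the 5 vertices {a, b, c, d, e} are pairwise adjacent, and any tree decomposition puts a clique entirely inside one bag — forcing width ≥ 4. The upper and lower bounds meet at 4, so that is the treewidth.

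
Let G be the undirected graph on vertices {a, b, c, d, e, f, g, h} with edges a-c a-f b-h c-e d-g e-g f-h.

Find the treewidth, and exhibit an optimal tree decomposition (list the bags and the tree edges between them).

Treewidth 1.
One optimal decomposition is:
Bags: B1 = {b, h}  B2 = {f, h}  B3 = {a, f}  B4 = {a, c}  B5 = {c, e}  B6 = {e, g}  B7 = {d, g}
Tree: B1–B2, B2–B3, B3–B4, B4–B5, B5–B6, B6–B7

Each bag holds 2 vertices, so the decomposition has width 1, which upper-bounds the treewidth. Any graph with an edge has treewidth ≥ 1, and G has the edge b–h. The upper and lower bounds meet at 1, so that is the treewidth.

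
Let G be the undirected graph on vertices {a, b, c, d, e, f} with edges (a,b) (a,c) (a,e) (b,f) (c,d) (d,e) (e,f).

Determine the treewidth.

A width-2 tree decomposition is:
Bags: B1 = {a, c, d}  B2 = {a, d, e}  B3 = {a, b, e}  B4 = {b, e, f}
Tree: B1–B2, B2–B3, B3–B4
Every bag has size at most 3, so the width is 3 − 1 = 2 and tw(G) ≤ 2. For the lower bound, G contains the cycle c–d–e–a–c, so G is not a forest; only forests have treewidth ≤ 1, hence tw(G) ≥ 2. The upper and lower bounds meet at 2, so that is the treewidth.

2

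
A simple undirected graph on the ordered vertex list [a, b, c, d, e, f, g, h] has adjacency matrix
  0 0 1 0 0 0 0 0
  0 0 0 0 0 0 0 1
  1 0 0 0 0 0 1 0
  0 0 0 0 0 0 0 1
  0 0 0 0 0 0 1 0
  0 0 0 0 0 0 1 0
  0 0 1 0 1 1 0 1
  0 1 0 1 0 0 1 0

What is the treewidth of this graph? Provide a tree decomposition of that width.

The largest bag has 2 vertices, giving width 1; this decomposition certifies tw(G) ≤ 1. Any graph with an edge has treewidth ≥ 1, and G has the edge g–h. The upper and lower bounds meet at 1, so that is the treewidth.

Treewidth 1.
One optimal decomposition is:
Bags: B1 = {g, h}  B2 = {e, g}  B3 = {c, g}  B4 = {d, h}  B5 = {a, c}  B6 = {f, g}  B7 = {b, h}
Tree: B1–B2, B2–B3, B1–B4, B3–B5, B3–B6, B4–B7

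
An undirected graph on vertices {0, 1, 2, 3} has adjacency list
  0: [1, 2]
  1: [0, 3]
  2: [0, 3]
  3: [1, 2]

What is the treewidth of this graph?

2

A width-2 tree decomposition is:
Bags: B1 = {0, 2, 3}  B2 = {0, 1, 3}
Tree: B1–B2
Every bag has size at most 3, so the width is 3 − 1 = 2 and tw(G) ≤ 2. The edges 3–2–0–1–3 form a cycle, so G is not a tree and its treewidth is at least 2. The upper and lower bounds meet at 2, so that is the treewidth.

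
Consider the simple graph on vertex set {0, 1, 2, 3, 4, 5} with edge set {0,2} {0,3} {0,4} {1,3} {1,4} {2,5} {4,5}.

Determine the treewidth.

A width-2 tree decomposition is:
Bags: B1 = {0, 2, 5}  B2 = {0, 4, 5}  B3 = {0, 3, 4}  B4 = {1, 3, 4}
Tree: B1–B2, B2–B3, B3–B4
Each bag holds 3 vertices, so the decomposition has width 2, which upper-bounds the treewidth. The edges 2–5–4–0–2 form a cycle, so G is not a tree and its treewidth is at least 2. Hence tw(G) = 2 exactly.

2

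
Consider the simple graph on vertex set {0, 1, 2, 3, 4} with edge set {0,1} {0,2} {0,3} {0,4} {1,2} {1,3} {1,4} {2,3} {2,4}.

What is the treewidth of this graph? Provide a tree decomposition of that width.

Every bag has size at most 4, so the width is 4 − 1 = 3 and tw(G) ≤ 3. For the lower bound, the 4 vertices {0, 1, 2, 3} are pairwise adjacent, and any tree decomposition puts a clique entirely inside one bag — forcing width ≥ 3. Hence tw(G) = 3 exactly.

Treewidth 3.
One optimal decomposition is:
Bags: B1 = {0, 1, 2, 4}  B2 = {0, 1, 2, 3}
Tree: B1–B2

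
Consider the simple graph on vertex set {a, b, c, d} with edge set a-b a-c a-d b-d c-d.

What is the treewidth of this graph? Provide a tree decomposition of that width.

Treewidth 2.
Bags: B1 = {a, b, d}  B2 = {a, c, d}
Tree: B1–B2

Every bag has size at most 3, so the width is 3 − 1 = 2 and tw(G) ≤ 2. For the lower bound, the 3 vertices {a, c, d} are pairwise adjacent, and any tree decomposition puts a clique entirely inside one bag — forcing width ≥ 2. The upper and lower bounds meet at 2, so that is the treewidth.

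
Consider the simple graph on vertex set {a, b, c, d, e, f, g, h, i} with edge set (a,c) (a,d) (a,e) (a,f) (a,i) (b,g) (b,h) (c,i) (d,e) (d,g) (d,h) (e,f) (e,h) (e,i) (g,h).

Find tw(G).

2

A width-2 tree decomposition is:
Bags: B1 = {d, e, h}  B2 = {a, d, e}  B3 = {d, g, h}  B4 = {a, e, i}  B5 = {a, e, f}  B6 = {b, g, h}  B7 = {a, c, i}
Tree: B1–B2, B1–B3, B2–B4, B4–B5, B3–B6, B4–B7
The largest bag has 3 vertices, giving width 2; this decomposition certifies tw(G) ≤ 2. For the lower bound, the 3 vertices {d, g, h} are pairwise adjacent, and any tree decomposition puts a clique entirely inside one bag — forcing width ≥ 2. The upper and lower bounds meet at 2, so that is the treewidth.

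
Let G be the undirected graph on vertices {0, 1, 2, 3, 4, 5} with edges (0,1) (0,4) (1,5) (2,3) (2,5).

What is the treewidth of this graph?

A width-1 tree decomposition is:
Bags: B1 = {0, 4}  B2 = {0, 1}  B3 = {1, 5}  B4 = {2, 5}  B5 = {2, 3}
Tree: B1–B2, B2–B3, B3–B4, B4–B5
Each bag holds 2 vertices, so the decomposition has width 1, which upper-bounds the treewidth. Any graph with an edge has treewidth ≥ 1, and G has the edge 4–0. Therefore the treewidth is 1.

1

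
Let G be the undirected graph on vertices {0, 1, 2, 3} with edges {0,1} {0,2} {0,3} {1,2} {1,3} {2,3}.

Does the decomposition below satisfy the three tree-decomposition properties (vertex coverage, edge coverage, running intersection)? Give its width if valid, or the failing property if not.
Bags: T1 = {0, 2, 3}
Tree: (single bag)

A tree decomposition must satisfy three properties: every vertex lies in some bag; for every edge, both endpoints lie together in some bag; and for every vertex, the bags containing it form a connected subtree. Here vertex 1 appears in no bag, so the decomposition is invalid.

No — vertex 1 appears in no bag.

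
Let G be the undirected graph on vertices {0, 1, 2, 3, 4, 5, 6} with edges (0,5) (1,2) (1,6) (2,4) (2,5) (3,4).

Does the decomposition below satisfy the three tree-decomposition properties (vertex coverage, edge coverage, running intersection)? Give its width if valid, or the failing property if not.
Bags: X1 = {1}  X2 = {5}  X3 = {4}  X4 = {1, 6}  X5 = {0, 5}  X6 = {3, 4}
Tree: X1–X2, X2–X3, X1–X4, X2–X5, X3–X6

A tree decomposition must satisfy three properties: every vertex lies in some bag; for every edge, both endpoints lie together in some bag; and for every vertex, the bags containing it form a connected subtree. Here vertex 2 appears in no bag, so the decomposition is invalid.

No — vertex 2 appears in no bag.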